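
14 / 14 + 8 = 9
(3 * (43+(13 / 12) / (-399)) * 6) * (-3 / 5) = -464.37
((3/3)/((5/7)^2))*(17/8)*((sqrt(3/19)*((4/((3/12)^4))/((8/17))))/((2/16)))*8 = 14500864*sqrt(57)/475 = 230482.36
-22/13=-1.69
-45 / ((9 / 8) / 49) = -1960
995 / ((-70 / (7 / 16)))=-199 / 32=-6.22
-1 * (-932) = 932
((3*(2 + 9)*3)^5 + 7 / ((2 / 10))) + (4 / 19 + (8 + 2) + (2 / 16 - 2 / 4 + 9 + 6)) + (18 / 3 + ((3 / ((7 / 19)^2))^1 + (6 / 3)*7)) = 70829739675783 / 7448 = 9509900600.94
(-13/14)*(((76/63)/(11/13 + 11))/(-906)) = 3211/30765042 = 0.00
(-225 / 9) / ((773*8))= -25 / 6184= -0.00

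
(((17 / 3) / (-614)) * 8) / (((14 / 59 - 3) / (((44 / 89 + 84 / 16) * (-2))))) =-4102270 / 13360947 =-0.31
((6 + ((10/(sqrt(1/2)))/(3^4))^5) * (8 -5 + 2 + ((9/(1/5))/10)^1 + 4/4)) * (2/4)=31.50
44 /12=11 /3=3.67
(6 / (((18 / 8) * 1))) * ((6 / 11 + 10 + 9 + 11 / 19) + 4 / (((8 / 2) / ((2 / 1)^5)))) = 87152 / 627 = 139.00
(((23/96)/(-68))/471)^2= 529/9453706297344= 0.00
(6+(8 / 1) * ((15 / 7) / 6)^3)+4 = 3555 / 343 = 10.36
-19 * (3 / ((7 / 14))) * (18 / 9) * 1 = -228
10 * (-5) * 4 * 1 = -200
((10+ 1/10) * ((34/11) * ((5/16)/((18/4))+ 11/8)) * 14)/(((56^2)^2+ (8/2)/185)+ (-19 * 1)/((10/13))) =0.00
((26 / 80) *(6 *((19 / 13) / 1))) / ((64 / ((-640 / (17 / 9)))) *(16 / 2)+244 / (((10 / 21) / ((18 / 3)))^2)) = 2565 / 34862336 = 0.00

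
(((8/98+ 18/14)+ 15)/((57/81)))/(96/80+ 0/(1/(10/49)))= 18045/931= 19.38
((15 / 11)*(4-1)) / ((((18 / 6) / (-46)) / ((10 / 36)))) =-575 / 33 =-17.42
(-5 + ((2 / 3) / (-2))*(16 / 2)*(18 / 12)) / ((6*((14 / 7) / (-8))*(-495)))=-2 / 165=-0.01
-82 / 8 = -41 / 4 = -10.25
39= 39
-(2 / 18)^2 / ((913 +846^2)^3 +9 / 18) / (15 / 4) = -8 / 894312724937274640485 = -0.00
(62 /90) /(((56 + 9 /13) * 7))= 0.00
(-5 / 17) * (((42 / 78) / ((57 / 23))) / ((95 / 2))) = -0.00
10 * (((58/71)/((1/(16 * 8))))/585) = 14848/8307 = 1.79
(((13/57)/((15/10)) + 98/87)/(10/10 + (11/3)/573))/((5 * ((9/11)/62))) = 82586108/4289535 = 19.25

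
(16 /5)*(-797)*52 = -663104 /5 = -132620.80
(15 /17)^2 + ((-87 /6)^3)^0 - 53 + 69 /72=-348625 /6936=-50.26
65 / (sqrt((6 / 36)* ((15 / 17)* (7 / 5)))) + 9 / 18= 1 / 2 + 65* sqrt(238) / 7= 143.75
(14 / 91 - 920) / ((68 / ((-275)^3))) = 124344515625 / 442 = 281322433.54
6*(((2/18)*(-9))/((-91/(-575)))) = -3450/91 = -37.91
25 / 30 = 5 / 6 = 0.83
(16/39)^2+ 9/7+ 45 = 46.45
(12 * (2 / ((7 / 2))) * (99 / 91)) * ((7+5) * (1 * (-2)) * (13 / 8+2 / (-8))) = -156816 / 637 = -246.18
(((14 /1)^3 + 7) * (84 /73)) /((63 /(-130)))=-476840 /73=-6532.05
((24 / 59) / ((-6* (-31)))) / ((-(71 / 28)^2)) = -3136 / 9219989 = -0.00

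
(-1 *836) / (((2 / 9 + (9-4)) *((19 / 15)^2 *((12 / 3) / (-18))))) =400950 / 893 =448.99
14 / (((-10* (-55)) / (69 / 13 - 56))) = -4613 / 3575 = -1.29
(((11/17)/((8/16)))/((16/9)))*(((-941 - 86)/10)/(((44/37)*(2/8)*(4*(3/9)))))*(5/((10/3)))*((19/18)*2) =-6497829/10880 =-597.23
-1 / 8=-0.12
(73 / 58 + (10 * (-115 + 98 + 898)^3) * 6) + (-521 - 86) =2379616451547 / 58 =41027869854.26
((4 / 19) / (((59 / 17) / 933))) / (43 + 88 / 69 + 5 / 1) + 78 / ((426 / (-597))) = -430433283 / 3979550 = -108.16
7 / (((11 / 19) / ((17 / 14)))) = 323 / 22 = 14.68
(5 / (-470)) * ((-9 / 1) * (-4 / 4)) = -9 / 94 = -0.10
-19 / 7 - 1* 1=-26 / 7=-3.71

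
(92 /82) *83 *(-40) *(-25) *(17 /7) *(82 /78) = 64906000 /273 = 237750.92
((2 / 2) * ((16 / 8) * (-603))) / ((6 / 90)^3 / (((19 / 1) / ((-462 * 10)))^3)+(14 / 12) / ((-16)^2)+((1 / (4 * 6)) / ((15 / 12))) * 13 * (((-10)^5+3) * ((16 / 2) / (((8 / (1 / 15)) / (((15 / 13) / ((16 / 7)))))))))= 63528606720 / 301213355471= 0.21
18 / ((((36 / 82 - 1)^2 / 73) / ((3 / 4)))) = 3313251 / 1058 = 3131.62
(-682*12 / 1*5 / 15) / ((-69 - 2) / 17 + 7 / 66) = 3060816 / 4567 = 670.20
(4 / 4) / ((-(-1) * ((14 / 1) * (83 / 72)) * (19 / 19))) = 36 / 581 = 0.06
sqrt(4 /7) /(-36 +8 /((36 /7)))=-9 * sqrt(7) /1085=-0.02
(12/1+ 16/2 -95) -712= -787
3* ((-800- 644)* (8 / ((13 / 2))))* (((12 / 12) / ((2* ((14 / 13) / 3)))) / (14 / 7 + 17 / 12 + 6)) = -623808 / 791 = -788.63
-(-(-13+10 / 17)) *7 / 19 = -1477 / 323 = -4.57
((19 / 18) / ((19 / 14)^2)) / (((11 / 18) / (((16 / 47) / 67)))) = 3136 / 658141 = 0.00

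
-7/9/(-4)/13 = 7/468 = 0.01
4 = 4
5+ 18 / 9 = 7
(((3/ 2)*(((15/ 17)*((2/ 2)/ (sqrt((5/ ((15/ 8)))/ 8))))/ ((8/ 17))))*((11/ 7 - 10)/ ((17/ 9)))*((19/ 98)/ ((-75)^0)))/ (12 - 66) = 16815*sqrt(3)/ 373184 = 0.08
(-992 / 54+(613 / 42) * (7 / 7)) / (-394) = 1427 / 148932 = 0.01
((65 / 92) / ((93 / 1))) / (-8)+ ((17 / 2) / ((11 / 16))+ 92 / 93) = 3351015 / 250976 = 13.35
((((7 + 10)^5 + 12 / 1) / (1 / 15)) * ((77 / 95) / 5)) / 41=327989739 / 3895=84207.89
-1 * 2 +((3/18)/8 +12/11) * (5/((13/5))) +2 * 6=83315/6864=12.14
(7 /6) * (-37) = -259 /6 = -43.17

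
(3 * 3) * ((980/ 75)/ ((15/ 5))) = 196/ 5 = 39.20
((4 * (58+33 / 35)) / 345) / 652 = 2063 / 1968225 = 0.00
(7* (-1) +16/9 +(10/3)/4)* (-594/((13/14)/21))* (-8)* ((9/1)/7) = -7883568/13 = -606428.31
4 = 4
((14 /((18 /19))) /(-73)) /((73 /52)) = -6916 /47961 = -0.14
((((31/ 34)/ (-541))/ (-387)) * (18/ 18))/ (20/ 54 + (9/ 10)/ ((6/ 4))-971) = -465/ 103577018668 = -0.00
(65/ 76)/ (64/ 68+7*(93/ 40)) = 11050/ 222433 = 0.05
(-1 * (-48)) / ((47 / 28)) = 28.60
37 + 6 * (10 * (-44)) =-2603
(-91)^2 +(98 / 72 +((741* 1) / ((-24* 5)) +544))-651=8169.19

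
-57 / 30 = -19 / 10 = -1.90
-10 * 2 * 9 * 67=-12060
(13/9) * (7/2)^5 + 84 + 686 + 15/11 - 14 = 4802729/3168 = 1516.01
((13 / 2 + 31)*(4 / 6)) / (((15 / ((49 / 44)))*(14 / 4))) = 35 / 66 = 0.53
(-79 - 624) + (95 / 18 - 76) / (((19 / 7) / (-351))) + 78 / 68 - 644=132594 / 17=7799.65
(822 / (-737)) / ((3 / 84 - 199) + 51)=7672 / 1017797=0.01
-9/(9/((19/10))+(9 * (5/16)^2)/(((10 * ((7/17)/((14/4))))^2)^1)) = -77824/46451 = -1.68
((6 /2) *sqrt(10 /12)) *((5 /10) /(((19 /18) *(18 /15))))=15 *sqrt(30) /76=1.08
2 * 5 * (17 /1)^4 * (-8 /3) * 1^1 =-6681680 /3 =-2227226.67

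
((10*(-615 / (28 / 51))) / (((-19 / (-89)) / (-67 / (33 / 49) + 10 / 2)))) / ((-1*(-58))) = 7253208525 / 84854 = 85478.69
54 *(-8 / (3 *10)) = -72 / 5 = -14.40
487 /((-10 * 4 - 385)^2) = 487 /180625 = 0.00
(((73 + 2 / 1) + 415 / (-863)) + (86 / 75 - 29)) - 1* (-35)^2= -1178.33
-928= -928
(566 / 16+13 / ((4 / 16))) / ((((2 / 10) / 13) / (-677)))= -30759495 / 8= -3844936.88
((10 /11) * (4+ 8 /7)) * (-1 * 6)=-2160 /77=-28.05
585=585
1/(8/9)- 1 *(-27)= 225/8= 28.12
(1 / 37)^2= 1 / 1369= 0.00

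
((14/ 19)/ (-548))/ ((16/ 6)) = -21/ 41648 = -0.00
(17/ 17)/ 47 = 0.02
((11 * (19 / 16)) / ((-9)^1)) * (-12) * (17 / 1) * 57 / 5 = 67507 / 20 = 3375.35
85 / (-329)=-85 / 329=-0.26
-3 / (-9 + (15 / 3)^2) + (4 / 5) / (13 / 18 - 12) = -4197 / 16240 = -0.26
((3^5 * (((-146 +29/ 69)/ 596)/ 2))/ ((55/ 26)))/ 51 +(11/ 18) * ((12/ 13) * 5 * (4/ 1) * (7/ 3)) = 7812756077/ 299917332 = 26.05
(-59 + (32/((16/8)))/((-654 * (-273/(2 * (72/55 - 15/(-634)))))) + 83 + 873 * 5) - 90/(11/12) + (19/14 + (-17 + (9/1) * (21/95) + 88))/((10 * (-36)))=10150680833625881/2365788625200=4290.61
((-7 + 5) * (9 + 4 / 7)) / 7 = -134 / 49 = -2.73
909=909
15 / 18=0.83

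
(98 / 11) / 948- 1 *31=-161585 / 5214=-30.99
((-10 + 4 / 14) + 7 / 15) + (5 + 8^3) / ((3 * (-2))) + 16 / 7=-6519 / 70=-93.13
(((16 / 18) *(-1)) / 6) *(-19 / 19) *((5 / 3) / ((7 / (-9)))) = -20 / 63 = -0.32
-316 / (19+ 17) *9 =-79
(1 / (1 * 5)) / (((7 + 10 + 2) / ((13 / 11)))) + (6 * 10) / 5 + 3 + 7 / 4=70067 / 4180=16.76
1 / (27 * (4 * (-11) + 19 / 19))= -1 / 1161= -0.00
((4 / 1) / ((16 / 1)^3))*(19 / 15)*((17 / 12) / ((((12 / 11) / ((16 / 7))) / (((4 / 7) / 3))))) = 3553 / 5080320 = 0.00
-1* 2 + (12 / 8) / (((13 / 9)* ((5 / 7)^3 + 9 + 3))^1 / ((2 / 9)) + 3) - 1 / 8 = -964015 / 457528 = -2.11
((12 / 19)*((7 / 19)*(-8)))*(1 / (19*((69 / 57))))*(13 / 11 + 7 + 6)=-104832 / 91333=-1.15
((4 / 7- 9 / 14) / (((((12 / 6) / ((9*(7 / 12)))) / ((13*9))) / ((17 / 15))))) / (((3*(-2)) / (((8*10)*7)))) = 2320.50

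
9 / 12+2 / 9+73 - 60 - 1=12.97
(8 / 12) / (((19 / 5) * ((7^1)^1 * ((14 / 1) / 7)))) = 5 / 399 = 0.01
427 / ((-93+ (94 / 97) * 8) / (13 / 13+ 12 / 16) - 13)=-289933 / 41903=-6.92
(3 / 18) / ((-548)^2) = 1 / 1801824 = 0.00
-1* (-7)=7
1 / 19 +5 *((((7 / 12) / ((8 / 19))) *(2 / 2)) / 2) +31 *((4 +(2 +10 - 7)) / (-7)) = -928003 / 25536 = -36.34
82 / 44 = 41 / 22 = 1.86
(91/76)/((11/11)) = 91/76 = 1.20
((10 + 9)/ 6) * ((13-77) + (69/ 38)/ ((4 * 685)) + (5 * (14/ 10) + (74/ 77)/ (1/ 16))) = -333699287/ 2531760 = -131.81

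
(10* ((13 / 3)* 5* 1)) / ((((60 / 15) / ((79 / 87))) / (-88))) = -1129700 / 261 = -4328.35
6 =6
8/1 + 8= 16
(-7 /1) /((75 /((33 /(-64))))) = 77 /1600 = 0.05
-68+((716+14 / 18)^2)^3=72071282668744904188213 / 531441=135614833384599427.20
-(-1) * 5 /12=5 /12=0.42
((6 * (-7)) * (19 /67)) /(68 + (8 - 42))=-399 /1139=-0.35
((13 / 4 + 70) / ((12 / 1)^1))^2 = 85849 / 2304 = 37.26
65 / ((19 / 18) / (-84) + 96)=98280 / 145133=0.68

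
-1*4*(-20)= 80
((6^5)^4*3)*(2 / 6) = 3656158440062976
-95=-95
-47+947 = 900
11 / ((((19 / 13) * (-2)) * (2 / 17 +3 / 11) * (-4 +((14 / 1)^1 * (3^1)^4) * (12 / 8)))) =-26741 / 4707478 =-0.01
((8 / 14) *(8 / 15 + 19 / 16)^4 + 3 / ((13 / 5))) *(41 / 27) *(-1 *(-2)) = 2725389420659 / 145566720000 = 18.72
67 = 67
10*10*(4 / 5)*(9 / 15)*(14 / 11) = 672 / 11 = 61.09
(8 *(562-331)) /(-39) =-616 /13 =-47.38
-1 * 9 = -9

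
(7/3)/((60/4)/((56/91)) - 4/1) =56/489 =0.11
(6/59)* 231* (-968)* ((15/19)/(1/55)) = -1106859600/1121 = -987385.91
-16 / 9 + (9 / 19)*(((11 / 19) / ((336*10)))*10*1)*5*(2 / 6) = -1.78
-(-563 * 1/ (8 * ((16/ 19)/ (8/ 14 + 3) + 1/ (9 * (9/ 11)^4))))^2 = -249361328683128380625/ 11781735678039616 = -21165.08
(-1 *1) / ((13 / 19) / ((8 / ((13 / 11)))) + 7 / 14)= -1672 / 1005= -1.66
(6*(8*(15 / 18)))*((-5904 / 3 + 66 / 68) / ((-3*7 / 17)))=445860 / 7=63694.29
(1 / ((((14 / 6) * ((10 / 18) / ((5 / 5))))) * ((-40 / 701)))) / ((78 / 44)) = -69399 / 9100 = -7.63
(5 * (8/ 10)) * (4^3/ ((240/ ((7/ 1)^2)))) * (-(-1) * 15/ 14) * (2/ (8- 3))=112/ 5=22.40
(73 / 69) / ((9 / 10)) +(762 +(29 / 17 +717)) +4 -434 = 11104712 / 10557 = 1051.88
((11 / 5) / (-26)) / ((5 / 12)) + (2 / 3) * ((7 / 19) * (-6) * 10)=-92254 / 6175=-14.94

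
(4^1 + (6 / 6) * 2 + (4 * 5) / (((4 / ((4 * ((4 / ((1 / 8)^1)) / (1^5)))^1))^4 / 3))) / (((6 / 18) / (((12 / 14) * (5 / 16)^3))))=35389443375 / 7168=4937143.33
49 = 49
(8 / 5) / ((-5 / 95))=-152 / 5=-30.40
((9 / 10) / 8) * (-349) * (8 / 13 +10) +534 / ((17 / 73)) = 16586247 / 8840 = 1876.27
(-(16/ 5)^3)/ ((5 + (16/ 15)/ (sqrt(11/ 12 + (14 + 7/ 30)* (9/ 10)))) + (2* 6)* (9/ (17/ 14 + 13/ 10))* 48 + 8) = -6351889944576/ 402191665410125 + 7929856* sqrt(12354)/ 402191665410125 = -0.02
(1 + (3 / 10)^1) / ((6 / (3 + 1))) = 13 / 15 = 0.87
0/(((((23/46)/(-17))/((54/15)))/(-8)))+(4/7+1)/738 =11/5166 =0.00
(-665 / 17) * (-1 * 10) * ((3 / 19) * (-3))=-3150 / 17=-185.29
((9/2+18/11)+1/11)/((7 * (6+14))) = 137/3080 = 0.04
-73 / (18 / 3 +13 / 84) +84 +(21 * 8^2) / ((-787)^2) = 23100681072 / 320213773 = 72.14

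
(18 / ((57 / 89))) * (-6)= -3204 / 19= -168.63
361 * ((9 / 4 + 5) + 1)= 11913 / 4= 2978.25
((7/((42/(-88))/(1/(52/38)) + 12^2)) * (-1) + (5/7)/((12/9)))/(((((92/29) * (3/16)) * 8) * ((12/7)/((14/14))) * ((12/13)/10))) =1539775445/2381420736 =0.65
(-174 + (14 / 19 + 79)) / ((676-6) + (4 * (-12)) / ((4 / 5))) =-1791 / 11590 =-0.15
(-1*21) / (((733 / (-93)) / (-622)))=-1214766 / 733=-1657.25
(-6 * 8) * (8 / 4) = -96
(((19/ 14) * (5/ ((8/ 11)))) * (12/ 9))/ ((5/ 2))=209/ 42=4.98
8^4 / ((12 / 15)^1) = 5120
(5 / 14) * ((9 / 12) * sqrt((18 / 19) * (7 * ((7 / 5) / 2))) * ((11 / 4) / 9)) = 0.18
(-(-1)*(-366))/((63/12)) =-488/7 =-69.71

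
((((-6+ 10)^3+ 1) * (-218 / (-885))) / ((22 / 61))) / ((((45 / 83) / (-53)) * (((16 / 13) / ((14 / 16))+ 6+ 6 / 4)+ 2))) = -69203018066 / 173915775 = -397.91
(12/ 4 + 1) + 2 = 6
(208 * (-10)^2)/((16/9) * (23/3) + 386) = 4320/83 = 52.05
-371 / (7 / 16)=-848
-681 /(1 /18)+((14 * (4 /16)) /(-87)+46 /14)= -12254.75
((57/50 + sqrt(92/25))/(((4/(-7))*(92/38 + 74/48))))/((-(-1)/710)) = -226632*sqrt(23)/1807 - 3229506/9035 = -958.93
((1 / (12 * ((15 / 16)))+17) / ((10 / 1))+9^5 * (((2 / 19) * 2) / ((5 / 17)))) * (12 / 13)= 722788982 / 18525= 39016.95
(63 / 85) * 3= 189 / 85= 2.22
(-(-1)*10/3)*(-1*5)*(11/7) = -550/21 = -26.19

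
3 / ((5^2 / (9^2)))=243 / 25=9.72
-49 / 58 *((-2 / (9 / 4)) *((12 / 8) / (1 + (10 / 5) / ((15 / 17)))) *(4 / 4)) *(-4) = -40 / 29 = -1.38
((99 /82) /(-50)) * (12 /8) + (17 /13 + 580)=61963539 /106600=581.27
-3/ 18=-1/ 6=-0.17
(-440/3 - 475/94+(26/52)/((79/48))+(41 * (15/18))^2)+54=143017415/133668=1069.95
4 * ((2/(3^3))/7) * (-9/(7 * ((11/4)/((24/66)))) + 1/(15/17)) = 97912/2401245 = 0.04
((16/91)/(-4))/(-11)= 4/1001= 0.00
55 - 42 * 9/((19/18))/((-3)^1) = 3313/19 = 174.37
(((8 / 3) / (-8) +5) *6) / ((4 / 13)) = 91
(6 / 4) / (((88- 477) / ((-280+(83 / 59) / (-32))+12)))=1518201 / 1468864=1.03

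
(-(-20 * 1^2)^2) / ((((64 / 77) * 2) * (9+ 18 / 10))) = -9625 / 432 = -22.28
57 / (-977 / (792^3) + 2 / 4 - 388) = -28317206016 / 192507322577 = -0.15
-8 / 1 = -8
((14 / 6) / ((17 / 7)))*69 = 1127 / 17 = 66.29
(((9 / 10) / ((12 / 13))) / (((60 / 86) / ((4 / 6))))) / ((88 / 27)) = 5031 / 17600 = 0.29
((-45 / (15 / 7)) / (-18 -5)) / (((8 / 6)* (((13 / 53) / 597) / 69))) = 5980149 / 52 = 115002.87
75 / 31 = 2.42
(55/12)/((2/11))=605/24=25.21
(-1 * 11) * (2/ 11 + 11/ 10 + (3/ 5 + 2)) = -427/ 10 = -42.70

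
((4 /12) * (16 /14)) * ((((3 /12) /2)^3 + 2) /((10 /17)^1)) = 3485 /2688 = 1.30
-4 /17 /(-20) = 1 /85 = 0.01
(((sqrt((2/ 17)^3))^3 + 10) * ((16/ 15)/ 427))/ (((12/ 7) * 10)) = 32 * sqrt(34)/ 19487537325 + 4/ 2745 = 0.00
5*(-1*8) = -40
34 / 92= 17 / 46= 0.37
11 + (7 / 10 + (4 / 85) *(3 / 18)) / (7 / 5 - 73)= 401315 / 36516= 10.99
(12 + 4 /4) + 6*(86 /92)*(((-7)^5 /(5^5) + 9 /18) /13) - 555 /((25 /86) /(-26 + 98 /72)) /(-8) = -263232520819 /44850000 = -5869.18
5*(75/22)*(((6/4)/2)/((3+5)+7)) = 75/88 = 0.85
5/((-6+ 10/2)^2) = 5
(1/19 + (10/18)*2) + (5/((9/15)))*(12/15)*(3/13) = 6007/2223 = 2.70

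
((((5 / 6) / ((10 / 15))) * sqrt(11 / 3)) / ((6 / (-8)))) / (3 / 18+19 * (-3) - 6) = 10 * sqrt(33) / 1131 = 0.05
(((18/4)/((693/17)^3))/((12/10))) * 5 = 122825/443750076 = 0.00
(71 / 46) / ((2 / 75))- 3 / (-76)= 25311 / 437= 57.92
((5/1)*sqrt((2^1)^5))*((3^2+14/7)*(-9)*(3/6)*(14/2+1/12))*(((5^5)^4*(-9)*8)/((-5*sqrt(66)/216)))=-63034057617187500000*sqrt(33)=-362103092847421209622.85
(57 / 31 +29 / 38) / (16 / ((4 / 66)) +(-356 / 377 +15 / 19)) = 1155505 / 117175226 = 0.01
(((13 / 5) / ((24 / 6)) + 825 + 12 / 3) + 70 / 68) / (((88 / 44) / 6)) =847293 / 340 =2492.04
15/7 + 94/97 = 3.11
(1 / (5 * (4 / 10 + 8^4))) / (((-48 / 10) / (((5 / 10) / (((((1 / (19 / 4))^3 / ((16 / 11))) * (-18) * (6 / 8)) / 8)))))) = 0.00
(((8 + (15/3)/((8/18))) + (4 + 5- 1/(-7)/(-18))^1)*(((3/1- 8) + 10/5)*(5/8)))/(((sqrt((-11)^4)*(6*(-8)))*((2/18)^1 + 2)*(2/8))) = 3235/187264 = 0.02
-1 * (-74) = 74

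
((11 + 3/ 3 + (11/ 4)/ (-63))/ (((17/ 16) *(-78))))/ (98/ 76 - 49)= 228988/ 75727197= 0.00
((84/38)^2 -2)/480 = 521/86640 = 0.01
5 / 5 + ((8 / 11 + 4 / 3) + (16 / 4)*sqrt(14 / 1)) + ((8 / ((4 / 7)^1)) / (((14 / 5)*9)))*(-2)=193 / 99 + 4*sqrt(14)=16.92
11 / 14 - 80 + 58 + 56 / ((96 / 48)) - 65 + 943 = 12387 / 14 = 884.79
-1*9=-9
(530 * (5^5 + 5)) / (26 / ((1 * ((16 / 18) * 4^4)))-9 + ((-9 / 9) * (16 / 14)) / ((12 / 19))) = -35672985600 / 229991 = -155106.01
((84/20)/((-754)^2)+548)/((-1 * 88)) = -1557733861/250147040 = -6.23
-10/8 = -5/4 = -1.25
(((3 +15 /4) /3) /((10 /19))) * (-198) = -16929 /20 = -846.45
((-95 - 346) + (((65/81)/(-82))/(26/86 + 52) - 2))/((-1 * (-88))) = -509036453/101117808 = -5.03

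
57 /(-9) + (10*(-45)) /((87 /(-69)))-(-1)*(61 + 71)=41983 /87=482.56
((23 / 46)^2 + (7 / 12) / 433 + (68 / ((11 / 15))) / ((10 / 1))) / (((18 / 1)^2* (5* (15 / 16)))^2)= 2177432 / 527344475625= 0.00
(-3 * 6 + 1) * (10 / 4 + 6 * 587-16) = -119289 / 2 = -59644.50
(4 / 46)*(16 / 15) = 0.09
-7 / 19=-0.37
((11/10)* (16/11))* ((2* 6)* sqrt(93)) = 96* sqrt(93)/5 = 185.16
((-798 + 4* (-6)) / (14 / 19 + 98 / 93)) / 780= -242079 / 411320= -0.59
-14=-14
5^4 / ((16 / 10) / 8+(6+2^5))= 3125 / 191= 16.36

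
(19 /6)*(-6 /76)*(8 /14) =-1 /7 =-0.14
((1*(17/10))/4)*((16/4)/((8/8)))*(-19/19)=-1.70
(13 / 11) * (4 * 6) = 312 / 11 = 28.36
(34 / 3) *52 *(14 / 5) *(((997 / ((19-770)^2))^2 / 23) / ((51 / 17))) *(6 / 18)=24603710768 / 987691582443105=0.00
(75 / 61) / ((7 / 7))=75 / 61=1.23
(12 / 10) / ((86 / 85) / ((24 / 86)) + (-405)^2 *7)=612 / 585571099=0.00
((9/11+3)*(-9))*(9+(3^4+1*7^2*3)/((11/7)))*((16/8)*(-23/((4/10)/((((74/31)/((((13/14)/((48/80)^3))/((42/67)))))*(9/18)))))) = 1731259415592/16335605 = 105980.73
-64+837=773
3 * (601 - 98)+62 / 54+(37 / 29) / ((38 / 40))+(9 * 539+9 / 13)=1230646046 / 193401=6363.18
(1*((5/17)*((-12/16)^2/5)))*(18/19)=81/2584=0.03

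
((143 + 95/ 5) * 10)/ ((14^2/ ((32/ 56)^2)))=6480/ 2401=2.70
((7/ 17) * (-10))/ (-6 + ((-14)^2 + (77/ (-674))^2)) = -31799320/ 1467412273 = -0.02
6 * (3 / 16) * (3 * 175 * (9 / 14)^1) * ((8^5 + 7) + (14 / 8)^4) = 50986266075 / 4096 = 12447818.87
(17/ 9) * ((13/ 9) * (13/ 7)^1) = 5.07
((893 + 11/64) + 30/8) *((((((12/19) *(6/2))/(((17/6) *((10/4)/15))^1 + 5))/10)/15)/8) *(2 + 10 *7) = 13948929/748600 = 18.63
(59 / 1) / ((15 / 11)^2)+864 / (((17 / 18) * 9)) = 133.38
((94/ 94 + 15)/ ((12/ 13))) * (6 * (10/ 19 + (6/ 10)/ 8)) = 5941/ 95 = 62.54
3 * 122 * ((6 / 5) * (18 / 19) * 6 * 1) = 237168 / 95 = 2496.51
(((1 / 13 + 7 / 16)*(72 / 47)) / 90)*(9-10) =-107 / 12220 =-0.01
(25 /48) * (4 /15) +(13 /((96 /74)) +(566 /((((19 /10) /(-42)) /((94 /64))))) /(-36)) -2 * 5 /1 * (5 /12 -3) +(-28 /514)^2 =546.45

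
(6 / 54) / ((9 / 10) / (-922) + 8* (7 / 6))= 0.01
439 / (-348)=-439 / 348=-1.26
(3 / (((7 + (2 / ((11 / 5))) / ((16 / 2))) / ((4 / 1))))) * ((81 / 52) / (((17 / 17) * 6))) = 1782 / 4069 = 0.44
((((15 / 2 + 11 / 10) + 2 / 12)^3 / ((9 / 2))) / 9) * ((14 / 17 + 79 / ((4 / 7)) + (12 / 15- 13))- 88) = 240436354999 / 371790000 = 646.70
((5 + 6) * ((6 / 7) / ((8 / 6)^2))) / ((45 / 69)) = 2277 / 280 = 8.13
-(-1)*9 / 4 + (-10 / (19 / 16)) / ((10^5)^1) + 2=4.25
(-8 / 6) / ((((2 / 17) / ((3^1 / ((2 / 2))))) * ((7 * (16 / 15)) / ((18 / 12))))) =-6.83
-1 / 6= -0.17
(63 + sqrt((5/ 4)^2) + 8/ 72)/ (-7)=-331/ 36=-9.19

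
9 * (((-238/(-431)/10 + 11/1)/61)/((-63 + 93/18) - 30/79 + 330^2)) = 101633184/6781895825185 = 0.00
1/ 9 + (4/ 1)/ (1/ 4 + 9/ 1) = 181/ 333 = 0.54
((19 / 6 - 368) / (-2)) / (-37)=-2189 / 444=-4.93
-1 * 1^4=-1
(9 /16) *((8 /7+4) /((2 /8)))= 11.57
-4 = -4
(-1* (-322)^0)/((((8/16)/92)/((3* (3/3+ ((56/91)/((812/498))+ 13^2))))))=-248193552/2639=-94048.33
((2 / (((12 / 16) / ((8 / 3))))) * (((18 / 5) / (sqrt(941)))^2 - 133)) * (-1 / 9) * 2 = 400448128 / 1905525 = 210.15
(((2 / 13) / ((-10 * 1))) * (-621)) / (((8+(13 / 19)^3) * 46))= 20577 / 824330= 0.02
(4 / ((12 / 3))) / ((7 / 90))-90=-540 / 7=-77.14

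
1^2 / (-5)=-1 / 5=-0.20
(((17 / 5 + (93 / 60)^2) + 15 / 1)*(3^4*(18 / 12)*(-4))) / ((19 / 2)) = -2022003 / 1900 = -1064.21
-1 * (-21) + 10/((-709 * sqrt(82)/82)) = 21 - 10 * sqrt(82)/709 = 20.87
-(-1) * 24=24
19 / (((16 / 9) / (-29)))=-4959 / 16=-309.94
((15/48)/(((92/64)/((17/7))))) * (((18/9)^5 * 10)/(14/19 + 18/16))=4134400/45563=90.74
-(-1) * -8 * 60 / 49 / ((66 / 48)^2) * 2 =-61440 / 5929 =-10.36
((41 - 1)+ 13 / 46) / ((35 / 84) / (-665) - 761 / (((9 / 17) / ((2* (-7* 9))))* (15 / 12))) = 7393470 / 26593918061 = 0.00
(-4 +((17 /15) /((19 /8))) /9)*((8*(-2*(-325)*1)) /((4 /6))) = -5264480 /171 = -30786.43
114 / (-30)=-19 / 5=-3.80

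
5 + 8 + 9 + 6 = 28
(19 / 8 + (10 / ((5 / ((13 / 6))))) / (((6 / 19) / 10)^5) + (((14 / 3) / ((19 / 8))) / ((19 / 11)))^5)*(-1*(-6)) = 4933866437749161885027019 / 5959396402582572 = 827913785.97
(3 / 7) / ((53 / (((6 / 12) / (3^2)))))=1 / 2226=0.00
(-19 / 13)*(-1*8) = 152 / 13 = 11.69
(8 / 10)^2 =16 / 25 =0.64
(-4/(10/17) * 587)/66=-9979/165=-60.48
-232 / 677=-0.34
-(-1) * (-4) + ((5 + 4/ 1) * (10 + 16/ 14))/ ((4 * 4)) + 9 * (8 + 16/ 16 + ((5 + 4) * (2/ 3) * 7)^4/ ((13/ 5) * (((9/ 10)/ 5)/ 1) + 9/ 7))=304947798083/ 19096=15969197.64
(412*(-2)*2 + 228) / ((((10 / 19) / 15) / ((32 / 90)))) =-43168 / 3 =-14389.33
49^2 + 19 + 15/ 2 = 2427.50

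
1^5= 1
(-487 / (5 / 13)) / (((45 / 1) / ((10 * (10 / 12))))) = -6331 / 27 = -234.48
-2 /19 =-0.11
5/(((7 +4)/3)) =1.36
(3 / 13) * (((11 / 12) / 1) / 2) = 0.11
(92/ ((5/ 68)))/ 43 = 6256/ 215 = 29.10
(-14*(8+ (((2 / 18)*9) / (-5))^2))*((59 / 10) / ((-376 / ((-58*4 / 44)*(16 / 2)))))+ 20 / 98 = -235276696 / 3166625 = -74.30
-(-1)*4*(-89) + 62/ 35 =-12398/ 35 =-354.23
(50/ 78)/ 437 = 25/ 17043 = 0.00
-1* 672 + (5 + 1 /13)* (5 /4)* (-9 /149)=-2604813 /3874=-672.38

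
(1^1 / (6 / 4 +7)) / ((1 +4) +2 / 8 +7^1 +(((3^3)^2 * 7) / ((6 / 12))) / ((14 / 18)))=8 / 893129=0.00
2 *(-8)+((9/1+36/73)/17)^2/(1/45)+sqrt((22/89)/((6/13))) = -3030091/1540081+sqrt(38181)/267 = -1.24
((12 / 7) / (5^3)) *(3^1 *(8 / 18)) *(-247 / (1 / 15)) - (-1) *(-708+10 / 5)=-135406 / 175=-773.75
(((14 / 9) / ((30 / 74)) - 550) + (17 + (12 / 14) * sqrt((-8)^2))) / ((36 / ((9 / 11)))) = -493579 / 41580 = -11.87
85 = 85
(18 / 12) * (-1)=-3 / 2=-1.50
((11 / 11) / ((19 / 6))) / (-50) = -3 / 475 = -0.01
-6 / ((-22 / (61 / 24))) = 61 / 88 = 0.69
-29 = -29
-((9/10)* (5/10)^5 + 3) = -969/320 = -3.03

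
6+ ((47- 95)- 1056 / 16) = -108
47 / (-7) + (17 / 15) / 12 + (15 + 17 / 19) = 9.27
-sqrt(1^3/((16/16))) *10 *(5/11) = -4.55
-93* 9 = -837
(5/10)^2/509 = 1/2036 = 0.00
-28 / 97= -0.29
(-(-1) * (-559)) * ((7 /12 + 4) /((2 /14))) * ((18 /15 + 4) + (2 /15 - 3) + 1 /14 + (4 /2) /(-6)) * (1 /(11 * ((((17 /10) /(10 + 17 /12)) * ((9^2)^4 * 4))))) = -55522675 /421513492032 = -0.00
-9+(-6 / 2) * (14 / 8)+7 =-29 / 4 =-7.25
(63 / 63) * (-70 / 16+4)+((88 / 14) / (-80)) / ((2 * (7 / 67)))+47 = 11331 / 245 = 46.25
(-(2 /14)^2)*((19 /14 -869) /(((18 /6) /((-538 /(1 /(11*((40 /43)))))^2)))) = 178877886.21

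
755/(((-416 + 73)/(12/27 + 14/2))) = -16.39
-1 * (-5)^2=-25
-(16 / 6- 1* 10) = 7.33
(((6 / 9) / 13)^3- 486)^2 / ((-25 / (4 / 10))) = -1662225480217352 / 439842970125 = -3779.13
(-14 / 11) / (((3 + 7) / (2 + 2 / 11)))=-0.28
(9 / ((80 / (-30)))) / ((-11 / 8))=27 / 11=2.45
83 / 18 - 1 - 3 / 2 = 19 / 9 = 2.11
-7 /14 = -1 /2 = -0.50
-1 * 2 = -2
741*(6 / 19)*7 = 1638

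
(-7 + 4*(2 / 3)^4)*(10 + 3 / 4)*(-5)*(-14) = -757015 / 162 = -4672.93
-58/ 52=-29/ 26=-1.12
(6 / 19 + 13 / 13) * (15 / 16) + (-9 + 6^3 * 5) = 1072.23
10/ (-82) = -5/ 41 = -0.12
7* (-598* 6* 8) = -200928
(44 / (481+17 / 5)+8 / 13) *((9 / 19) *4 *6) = 2401488 / 299117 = 8.03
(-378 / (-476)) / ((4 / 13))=351 / 136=2.58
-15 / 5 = -3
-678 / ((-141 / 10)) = 48.09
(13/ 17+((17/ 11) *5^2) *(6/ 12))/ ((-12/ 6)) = -7511/ 748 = -10.04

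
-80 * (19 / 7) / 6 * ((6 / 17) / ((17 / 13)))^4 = -9377147520 / 48830302087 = -0.19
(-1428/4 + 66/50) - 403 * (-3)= 21333/25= 853.32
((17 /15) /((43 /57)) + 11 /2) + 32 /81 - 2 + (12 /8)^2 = 532717 /69660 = 7.65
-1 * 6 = -6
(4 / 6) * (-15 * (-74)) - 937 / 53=38283 / 53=722.32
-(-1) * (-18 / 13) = -18 / 13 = -1.38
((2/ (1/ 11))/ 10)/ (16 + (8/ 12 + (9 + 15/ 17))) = 561/ 6770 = 0.08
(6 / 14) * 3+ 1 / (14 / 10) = 2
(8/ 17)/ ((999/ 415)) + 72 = 1226096/ 16983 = 72.20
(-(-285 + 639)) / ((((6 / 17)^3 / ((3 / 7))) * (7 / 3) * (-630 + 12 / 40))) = 1449335 / 617106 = 2.35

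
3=3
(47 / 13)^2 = 2209 / 169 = 13.07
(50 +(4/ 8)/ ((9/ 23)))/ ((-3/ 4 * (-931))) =1846/ 25137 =0.07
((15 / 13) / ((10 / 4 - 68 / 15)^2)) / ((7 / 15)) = 202500 / 338611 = 0.60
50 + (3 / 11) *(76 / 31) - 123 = -24665 / 341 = -72.33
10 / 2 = 5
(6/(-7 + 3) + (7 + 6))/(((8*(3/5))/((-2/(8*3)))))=-115/576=-0.20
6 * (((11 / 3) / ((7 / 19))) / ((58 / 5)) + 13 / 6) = 3684 / 203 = 18.15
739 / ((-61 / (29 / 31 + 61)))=-1418880 / 1891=-750.33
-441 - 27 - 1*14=-482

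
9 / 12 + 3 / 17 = 63 / 68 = 0.93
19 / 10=1.90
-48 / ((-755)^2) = -48 / 570025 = -0.00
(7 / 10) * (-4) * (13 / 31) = -182 / 155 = -1.17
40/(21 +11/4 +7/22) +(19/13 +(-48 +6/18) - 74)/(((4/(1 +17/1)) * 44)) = -1610042/151437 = -10.63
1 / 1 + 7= 8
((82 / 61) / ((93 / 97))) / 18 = 3977 / 51057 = 0.08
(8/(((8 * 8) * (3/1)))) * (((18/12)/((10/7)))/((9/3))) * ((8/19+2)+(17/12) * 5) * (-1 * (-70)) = 106183/10944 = 9.70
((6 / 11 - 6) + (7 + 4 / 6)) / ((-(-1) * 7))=73 / 231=0.32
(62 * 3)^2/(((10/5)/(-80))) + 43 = -1383797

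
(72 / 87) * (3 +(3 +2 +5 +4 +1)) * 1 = 432 / 29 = 14.90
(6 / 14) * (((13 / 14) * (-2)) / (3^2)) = -13 / 147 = -0.09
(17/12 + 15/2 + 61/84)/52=135/728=0.19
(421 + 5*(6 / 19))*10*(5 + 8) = 1043770 / 19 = 54935.26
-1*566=-566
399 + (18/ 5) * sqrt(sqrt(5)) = 18 * 5^(1/ 4)/ 5 + 399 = 404.38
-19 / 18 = -1.06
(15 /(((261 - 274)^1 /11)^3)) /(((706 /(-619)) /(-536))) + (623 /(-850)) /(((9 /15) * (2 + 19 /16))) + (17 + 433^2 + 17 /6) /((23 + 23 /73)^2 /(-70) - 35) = -154741364341270276189 /17877673437100230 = -8655.56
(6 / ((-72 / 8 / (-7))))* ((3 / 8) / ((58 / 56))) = 49 / 29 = 1.69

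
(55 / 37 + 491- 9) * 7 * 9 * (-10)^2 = 112700700 / 37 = 3045964.86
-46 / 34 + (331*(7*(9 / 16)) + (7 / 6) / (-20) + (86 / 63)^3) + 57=462978313793 / 340063920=1361.44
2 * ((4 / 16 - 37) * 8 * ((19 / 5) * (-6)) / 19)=3528 / 5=705.60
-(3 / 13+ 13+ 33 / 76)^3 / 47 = -2460921790501 / 45328222784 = -54.29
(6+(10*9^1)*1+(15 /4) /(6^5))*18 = 1728.01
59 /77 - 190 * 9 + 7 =-131072 /77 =-1702.23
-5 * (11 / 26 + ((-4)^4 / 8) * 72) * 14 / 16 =-2097025 / 208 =-10081.85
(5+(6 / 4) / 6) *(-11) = -231 / 4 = -57.75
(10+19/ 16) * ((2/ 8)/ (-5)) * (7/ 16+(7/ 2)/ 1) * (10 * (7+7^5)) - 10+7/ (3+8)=-370344.28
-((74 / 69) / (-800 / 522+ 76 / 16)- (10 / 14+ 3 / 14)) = 643813 / 1081598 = 0.60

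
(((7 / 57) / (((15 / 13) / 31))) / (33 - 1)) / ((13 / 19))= 217 / 1440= 0.15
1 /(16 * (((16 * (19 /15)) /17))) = 255 /4864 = 0.05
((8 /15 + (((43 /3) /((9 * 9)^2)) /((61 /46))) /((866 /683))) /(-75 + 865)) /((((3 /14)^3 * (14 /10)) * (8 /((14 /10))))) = 476681841797 /55445956975350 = 0.01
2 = 2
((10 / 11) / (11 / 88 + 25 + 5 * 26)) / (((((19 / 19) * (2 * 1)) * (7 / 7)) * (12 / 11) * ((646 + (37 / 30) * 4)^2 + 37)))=750 / 118321930061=0.00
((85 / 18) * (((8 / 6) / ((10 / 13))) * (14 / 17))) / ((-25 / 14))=-2548 / 675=-3.77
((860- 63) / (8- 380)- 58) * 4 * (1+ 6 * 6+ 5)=-313222 / 31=-10103.94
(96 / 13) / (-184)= -12 / 299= -0.04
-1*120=-120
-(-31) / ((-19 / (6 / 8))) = -93 / 76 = -1.22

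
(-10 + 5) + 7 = 2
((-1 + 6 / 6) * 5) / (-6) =0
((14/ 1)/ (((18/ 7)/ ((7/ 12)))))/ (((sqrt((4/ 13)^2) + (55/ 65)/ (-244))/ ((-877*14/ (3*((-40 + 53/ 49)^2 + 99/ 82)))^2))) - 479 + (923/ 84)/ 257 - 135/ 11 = -686317711843911220100618029211/ 1653255511108177808030009580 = -415.13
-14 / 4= -7 / 2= -3.50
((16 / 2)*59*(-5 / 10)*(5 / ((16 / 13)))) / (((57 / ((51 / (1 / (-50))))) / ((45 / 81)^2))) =40746875 / 3078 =13238.10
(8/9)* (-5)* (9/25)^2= -72/125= -0.58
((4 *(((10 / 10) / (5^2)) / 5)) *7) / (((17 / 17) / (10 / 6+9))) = 896 / 375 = 2.39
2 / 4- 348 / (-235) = 931 / 470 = 1.98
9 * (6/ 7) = 54/ 7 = 7.71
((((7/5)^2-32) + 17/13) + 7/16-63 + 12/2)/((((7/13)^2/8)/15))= -17297787/490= -35301.61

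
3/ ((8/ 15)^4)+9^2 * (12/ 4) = 1147203/ 4096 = 280.08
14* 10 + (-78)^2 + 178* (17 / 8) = 26409 / 4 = 6602.25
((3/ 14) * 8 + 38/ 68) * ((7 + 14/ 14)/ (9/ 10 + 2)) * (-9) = -194760/ 3451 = -56.44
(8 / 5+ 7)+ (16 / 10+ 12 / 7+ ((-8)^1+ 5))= 312 / 35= 8.91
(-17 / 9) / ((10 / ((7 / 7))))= -17 / 90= -0.19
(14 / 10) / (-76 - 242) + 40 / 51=7027 / 9010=0.78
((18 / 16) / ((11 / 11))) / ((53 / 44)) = 99 / 106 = 0.93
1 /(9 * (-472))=-1 /4248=-0.00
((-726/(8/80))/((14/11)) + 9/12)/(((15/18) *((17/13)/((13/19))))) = -3581.04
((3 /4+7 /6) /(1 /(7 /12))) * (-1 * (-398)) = 32039 /72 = 444.99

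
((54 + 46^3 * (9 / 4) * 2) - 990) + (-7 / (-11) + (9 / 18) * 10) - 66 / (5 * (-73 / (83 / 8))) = 437083.51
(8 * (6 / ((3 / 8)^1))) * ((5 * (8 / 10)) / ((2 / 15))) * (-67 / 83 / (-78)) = 42880 / 1079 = 39.74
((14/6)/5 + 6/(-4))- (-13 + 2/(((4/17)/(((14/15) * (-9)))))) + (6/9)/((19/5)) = 15873/190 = 83.54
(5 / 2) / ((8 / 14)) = 35 / 8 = 4.38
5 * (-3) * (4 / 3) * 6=-120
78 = 78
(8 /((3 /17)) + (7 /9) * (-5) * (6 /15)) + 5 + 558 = 5461 /9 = 606.78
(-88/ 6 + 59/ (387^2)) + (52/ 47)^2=-4447210201/ 330839721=-13.44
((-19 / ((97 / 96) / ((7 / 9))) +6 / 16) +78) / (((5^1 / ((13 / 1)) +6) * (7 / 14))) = 1929317 / 96612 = 19.97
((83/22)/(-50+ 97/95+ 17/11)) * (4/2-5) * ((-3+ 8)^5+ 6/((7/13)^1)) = 519298215/693952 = 748.32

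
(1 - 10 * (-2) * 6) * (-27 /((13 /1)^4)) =-0.11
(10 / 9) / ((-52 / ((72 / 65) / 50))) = -2 / 4225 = -0.00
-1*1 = -1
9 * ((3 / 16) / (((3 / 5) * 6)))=15 / 32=0.47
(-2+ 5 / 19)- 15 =-318 / 19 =-16.74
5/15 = 1/3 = 0.33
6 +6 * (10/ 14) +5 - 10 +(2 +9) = 114/ 7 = 16.29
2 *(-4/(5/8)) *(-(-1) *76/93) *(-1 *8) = 38912/465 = 83.68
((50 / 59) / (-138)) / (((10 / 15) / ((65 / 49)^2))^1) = -105625 / 6516314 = -0.02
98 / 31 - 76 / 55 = 1.78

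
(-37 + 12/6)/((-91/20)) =7.69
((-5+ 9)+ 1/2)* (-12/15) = -18/5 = -3.60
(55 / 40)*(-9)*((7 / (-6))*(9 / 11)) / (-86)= -189 / 1376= -0.14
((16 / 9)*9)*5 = 80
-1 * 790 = -790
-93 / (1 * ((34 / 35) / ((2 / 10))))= -651 / 34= -19.15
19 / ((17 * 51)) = 19 / 867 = 0.02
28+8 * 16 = 156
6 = 6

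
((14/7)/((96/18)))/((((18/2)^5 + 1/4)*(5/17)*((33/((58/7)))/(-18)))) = -8874/90935845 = -0.00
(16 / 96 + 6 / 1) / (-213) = -37 / 1278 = -0.03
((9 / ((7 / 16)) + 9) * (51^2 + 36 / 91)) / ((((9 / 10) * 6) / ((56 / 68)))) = 18149070 / 1547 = 11731.78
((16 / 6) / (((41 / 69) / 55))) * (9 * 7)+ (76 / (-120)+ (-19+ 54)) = 19169071 / 1230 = 15584.61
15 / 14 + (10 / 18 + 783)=98863 / 126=784.63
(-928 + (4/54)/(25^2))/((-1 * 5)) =15659998/84375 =185.60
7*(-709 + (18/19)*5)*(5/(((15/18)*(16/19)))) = -281001/8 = -35125.12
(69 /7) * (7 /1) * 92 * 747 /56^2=1185489 /784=1512.10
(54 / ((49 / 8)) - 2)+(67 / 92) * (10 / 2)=47143 / 4508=10.46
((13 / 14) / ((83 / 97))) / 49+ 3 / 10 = 45856 / 142345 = 0.32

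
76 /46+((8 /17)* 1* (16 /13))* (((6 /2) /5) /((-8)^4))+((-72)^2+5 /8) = 4217895569 /813280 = 5186.28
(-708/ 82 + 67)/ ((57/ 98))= 234514/ 2337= 100.35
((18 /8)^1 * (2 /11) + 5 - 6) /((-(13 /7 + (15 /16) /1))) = 728 /3443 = 0.21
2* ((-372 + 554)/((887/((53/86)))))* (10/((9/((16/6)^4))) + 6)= 437291764/27804789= 15.73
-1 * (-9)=9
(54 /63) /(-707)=-6 /4949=-0.00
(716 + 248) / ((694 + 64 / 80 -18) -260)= 1205 / 521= 2.31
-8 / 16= -1 / 2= -0.50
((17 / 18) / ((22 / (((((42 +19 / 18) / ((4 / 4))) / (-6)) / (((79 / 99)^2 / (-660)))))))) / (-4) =-7970875 / 99856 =-79.82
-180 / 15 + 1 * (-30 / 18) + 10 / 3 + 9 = -4 / 3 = -1.33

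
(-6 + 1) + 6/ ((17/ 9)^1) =-31/ 17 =-1.82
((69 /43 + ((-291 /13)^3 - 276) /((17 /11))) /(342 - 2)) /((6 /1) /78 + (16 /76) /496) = -7032650433462 /24876430735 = -282.70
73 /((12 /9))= 219 /4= 54.75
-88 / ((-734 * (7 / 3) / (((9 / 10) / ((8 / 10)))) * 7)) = 297 / 35966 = 0.01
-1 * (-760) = 760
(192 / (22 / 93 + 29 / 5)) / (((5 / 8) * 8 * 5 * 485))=17856 / 6806975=0.00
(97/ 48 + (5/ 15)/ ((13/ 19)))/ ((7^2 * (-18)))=-1565/ 550368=-0.00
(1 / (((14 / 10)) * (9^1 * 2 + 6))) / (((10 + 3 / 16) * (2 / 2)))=10 / 3423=0.00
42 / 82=21 / 41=0.51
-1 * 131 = -131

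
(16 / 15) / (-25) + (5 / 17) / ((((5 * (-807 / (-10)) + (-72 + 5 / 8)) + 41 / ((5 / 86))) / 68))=-40432 / 1728875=-0.02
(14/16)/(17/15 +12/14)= 735/1672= 0.44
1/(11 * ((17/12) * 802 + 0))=6/74987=0.00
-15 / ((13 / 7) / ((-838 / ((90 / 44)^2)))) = 1617.75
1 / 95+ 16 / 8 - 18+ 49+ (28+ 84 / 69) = 135968 / 2185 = 62.23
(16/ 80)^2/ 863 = 1/ 21575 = 0.00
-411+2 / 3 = -1231 / 3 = -410.33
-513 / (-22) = 513 / 22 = 23.32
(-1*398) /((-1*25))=398 /25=15.92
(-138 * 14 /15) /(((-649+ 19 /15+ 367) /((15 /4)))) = 7245 /4211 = 1.72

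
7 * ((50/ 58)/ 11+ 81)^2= 4682625472/ 101761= 46015.91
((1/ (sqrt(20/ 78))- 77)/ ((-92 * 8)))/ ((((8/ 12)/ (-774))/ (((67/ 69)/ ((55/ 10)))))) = -20.89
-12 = -12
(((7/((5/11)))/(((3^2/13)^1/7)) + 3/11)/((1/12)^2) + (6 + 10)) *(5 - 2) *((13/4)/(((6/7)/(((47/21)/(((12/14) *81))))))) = 8242.20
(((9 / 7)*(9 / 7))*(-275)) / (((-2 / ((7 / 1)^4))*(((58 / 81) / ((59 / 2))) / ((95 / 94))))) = 495535107375 / 21808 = 22722629.65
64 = 64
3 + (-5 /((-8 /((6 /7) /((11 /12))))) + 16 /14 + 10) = 162 /11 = 14.73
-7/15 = -0.47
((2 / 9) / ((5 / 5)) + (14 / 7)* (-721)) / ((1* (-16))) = 811 / 9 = 90.11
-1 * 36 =-36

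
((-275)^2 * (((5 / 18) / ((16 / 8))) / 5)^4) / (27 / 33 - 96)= -831875 / 1758557952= -0.00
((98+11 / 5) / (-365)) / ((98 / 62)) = -15531 / 89425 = -0.17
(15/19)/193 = 15/3667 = 0.00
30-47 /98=2893 /98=29.52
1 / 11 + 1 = 12 / 11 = 1.09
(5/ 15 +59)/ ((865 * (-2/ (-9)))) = 267/ 865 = 0.31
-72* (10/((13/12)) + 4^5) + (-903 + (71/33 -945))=-32706301/429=-76238.46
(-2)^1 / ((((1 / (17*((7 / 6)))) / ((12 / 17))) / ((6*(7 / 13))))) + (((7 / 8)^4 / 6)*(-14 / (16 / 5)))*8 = -29993831 / 319488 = -93.88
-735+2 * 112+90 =-421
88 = 88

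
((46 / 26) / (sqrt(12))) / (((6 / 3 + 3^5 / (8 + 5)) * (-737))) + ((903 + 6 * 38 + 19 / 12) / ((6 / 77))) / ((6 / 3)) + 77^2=1900283 / 144 -23 * sqrt(3) / 1189518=13196.41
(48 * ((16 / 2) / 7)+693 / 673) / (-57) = -4619 / 4711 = -0.98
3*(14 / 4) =21 / 2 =10.50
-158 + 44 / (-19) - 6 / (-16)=-24311 / 152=-159.94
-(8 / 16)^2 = -1 / 4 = -0.25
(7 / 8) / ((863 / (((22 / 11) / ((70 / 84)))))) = 21 / 8630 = 0.00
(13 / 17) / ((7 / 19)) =247 / 119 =2.08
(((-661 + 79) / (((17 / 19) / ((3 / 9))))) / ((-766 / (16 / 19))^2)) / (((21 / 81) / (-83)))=27824256 / 331663829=0.08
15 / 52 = 0.29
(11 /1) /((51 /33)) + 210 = 3691 /17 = 217.12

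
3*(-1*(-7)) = 21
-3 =-3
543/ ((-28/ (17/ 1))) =-329.68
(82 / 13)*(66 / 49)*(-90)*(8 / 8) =-764.65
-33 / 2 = -16.50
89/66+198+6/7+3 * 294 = 499979/462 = 1082.21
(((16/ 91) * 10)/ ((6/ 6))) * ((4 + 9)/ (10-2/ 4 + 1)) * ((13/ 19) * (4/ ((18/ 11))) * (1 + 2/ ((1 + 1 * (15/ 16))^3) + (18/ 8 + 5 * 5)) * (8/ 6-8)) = -222207356800/ 320938443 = -692.37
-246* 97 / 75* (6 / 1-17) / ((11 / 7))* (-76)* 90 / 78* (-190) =482394192 / 13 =37107245.54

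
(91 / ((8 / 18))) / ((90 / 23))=2093 / 40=52.32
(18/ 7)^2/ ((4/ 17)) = 1377/ 49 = 28.10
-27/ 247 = -0.11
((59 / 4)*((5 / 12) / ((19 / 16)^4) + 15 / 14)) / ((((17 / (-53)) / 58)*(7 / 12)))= -635807984975 / 108557393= -5856.88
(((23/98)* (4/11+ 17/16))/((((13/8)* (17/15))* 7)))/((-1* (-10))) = 17319/6670664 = 0.00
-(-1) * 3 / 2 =3 / 2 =1.50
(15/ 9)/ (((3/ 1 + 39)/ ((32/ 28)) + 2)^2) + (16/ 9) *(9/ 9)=76928/ 43245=1.78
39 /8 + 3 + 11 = 151 /8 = 18.88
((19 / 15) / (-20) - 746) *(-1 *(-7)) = -1566733 / 300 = -5222.44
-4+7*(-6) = -46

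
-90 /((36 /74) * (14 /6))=-555 /7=-79.29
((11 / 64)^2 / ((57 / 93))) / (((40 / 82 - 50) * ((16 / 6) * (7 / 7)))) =-461373 / 1263861760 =-0.00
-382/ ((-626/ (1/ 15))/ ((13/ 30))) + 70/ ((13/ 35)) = 345114779/ 1831050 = 188.48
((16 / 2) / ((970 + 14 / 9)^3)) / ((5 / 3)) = 2187 / 417840434240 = 0.00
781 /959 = 0.81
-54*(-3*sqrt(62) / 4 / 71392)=81*sqrt(62) / 142784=0.00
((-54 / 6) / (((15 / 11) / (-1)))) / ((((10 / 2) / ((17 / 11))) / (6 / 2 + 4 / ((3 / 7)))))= 629 / 25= 25.16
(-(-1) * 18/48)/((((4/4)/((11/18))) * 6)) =11/288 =0.04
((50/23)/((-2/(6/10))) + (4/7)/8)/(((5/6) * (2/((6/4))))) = -1683/3220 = -0.52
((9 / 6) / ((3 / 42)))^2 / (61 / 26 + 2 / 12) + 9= 369 / 2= 184.50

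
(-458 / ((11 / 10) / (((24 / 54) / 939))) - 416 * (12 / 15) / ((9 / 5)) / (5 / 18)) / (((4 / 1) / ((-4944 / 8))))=15937489112 / 154935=102865.65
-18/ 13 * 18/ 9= -36/ 13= -2.77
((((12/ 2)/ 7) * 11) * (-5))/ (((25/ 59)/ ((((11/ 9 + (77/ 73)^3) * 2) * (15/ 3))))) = -21775206464/ 8169357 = -2665.47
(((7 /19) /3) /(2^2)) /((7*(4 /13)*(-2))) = -13 /1824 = -0.01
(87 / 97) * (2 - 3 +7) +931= 90829 / 97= 936.38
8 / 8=1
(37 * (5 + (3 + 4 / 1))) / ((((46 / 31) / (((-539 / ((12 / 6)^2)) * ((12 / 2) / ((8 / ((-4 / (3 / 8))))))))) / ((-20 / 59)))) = -148375920 / 1357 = -109341.13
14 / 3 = 4.67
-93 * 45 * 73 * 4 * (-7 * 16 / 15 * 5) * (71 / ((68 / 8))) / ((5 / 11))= 14252337792 / 17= 838372811.29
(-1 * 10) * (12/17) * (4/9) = -160/51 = -3.14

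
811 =811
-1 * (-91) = 91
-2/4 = -1/2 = -0.50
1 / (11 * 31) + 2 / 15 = 697 / 5115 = 0.14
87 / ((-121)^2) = 87 / 14641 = 0.01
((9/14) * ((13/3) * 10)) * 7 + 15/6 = 395/2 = 197.50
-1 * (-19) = 19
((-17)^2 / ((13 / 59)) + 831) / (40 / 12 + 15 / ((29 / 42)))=1211649 / 14170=85.51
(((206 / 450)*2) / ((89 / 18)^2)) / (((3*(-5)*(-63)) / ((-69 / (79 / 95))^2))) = 472075368 / 1730223635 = 0.27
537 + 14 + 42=593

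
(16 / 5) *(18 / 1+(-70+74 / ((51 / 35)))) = -992 / 255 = -3.89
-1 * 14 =-14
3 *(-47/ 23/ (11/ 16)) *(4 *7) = -249.68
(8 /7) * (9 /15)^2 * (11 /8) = 99 /175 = 0.57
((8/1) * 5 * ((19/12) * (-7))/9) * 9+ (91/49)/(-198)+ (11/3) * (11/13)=-7932247/18018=-440.24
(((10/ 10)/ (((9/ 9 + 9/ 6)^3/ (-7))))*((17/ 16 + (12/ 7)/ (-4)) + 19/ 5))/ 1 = -1.99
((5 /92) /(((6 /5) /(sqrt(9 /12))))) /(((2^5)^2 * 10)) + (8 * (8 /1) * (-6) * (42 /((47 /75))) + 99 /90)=-12095483 /470 + 5 * sqrt(3) /2260992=-25735.07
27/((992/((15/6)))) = 135/1984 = 0.07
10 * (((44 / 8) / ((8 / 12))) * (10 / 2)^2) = 4125 / 2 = 2062.50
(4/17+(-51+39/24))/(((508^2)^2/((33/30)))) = -73513/90571958210560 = -0.00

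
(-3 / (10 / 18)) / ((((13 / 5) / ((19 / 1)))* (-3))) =171 / 13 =13.15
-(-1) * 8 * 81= 648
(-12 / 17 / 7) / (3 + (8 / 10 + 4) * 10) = -4 / 2023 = -0.00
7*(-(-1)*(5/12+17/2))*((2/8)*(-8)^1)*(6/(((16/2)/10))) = -3745/4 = -936.25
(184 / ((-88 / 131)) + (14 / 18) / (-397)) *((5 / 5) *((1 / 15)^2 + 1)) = -2433008876 / 8843175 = -275.13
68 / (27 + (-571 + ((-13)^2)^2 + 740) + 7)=1 / 423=0.00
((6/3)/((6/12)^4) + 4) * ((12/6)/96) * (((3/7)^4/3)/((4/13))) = 1053/38416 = 0.03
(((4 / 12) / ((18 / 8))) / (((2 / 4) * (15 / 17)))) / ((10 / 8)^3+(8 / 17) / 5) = 147968 / 902097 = 0.16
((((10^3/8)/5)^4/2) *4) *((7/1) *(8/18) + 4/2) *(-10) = -359375000/9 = -39930555.56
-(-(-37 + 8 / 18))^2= -108241 / 81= -1336.31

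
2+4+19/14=103/14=7.36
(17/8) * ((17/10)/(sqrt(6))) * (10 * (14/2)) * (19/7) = 280.21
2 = 2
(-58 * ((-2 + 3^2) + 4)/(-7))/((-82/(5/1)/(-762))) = 1215390/287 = 4234.81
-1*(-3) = 3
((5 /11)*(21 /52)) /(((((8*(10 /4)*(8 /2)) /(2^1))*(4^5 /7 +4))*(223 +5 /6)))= 441 /3232568768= 0.00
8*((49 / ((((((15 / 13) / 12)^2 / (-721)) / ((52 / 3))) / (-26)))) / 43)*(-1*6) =-2066496653312 / 1075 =-1922322468.20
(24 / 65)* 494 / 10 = 456 / 25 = 18.24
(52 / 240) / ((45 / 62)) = 403 / 1350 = 0.30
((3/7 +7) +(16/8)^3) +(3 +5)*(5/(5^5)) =67556/4375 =15.44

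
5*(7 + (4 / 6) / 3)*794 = 258050 / 9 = 28672.22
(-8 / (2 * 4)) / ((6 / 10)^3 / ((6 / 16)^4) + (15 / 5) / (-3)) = -375 / 3721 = -0.10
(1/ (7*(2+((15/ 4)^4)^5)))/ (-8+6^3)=0.00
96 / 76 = 24 / 19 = 1.26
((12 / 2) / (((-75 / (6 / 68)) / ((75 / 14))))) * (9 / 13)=-81 / 3094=-0.03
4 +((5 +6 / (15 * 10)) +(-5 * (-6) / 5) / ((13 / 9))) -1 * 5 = 2663 / 325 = 8.19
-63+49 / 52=-3227 / 52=-62.06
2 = 2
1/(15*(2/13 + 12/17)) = 0.08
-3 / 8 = -0.38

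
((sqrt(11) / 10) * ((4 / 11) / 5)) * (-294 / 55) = -588 * sqrt(11) / 15125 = -0.13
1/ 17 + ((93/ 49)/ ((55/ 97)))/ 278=902567/ 12736570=0.07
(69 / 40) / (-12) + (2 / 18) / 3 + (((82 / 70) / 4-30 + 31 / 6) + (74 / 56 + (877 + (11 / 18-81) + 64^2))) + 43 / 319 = 46973153611 / 9646560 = 4869.42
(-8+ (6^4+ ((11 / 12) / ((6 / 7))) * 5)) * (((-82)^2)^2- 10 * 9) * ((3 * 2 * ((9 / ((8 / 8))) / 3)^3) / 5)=18945875971827 / 10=1894587597182.70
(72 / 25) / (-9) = -8 / 25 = -0.32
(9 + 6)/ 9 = 5/ 3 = 1.67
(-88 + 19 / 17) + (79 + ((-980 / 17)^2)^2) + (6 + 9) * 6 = 922375018548 / 83521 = 11043629.97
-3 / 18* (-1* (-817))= -817 / 6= -136.17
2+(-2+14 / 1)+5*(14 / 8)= 91 / 4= 22.75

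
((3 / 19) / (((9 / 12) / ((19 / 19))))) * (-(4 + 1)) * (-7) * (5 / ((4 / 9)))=1575 / 19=82.89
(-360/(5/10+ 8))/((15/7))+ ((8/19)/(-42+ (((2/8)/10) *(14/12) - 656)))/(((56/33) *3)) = -7485865824/378746893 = -19.76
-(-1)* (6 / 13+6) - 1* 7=-7 / 13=-0.54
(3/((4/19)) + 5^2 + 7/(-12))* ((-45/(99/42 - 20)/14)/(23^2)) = 1740/130663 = 0.01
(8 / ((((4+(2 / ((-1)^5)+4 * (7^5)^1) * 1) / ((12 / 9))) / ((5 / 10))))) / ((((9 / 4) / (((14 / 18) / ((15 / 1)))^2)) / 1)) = 1568 / 16541101125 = 0.00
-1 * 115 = -115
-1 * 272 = -272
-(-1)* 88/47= 88/47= 1.87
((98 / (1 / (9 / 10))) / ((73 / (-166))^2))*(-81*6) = -5905967256 / 26645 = -221653.87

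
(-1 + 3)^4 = 16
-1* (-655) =655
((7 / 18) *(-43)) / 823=-301 / 14814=-0.02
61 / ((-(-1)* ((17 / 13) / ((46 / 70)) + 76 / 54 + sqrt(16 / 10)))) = 67532542155 / 3239815013 -7951146138* sqrt(10) / 3239815013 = 13.08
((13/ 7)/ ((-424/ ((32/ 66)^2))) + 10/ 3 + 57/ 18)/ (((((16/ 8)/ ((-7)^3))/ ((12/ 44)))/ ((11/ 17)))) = -257319335/ 1308252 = -196.69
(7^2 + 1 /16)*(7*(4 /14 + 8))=22765 /8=2845.62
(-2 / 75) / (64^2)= -1 / 153600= -0.00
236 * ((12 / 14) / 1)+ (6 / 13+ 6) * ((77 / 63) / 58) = 202.42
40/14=20/7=2.86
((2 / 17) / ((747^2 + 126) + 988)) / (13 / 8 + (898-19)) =16 / 66963366095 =0.00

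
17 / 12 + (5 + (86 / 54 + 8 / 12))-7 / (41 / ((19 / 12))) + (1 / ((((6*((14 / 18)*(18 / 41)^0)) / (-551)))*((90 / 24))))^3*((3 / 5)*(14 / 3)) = -2962651916887 / 33901875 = -87389.03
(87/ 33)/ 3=29/ 33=0.88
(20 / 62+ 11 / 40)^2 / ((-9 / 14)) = -427063 / 768800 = -0.56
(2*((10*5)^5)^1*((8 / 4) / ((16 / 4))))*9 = 2812500000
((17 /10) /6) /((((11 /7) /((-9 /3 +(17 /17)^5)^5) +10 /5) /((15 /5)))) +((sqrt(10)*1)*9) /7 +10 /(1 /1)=9*sqrt(10) /7 +22802 /2185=14.50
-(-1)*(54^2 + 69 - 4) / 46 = 2981 / 46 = 64.80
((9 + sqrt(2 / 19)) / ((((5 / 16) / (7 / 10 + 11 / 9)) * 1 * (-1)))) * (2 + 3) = -1384 / 5-1384 * sqrt(38) / 855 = -286.78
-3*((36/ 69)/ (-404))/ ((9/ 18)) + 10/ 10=2341/ 2323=1.01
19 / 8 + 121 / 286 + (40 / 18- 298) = -274229 / 936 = -292.98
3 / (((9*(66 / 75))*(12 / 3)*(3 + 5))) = 25 / 2112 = 0.01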